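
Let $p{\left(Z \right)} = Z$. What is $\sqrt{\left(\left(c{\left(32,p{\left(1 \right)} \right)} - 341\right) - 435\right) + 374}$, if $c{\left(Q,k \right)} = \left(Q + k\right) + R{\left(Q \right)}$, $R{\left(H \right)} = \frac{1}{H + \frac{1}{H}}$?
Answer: $\frac{i \sqrt{15505913}}{205} \approx 19.209 i$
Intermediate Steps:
$c{\left(Q,k \right)} = Q + k + \frac{Q}{1 + Q^{2}}$ ($c{\left(Q,k \right)} = \left(Q + k\right) + \frac{Q}{1 + Q^{2}} = Q + k + \frac{Q}{1 + Q^{2}}$)
$\sqrt{\left(\left(c{\left(32,p{\left(1 \right)} \right)} - 341\right) - 435\right) + 374} = \sqrt{\left(\left(\frac{32 + \left(1 + 32^{2}\right) \left(32 + 1\right)}{1 + 32^{2}} - 341\right) - 435\right) + 374} = \sqrt{\left(\left(\frac{32 + \left(1 + 1024\right) 33}{1 + 1024} - 341\right) - 435\right) + 374} = \sqrt{\left(\left(\frac{32 + 1025 \cdot 33}{1025} - 341\right) - 435\right) + 374} = \sqrt{\left(\left(\frac{32 + 33825}{1025} - 341\right) - 435\right) + 374} = \sqrt{\left(\left(\frac{1}{1025} \cdot 33857 - 341\right) - 435\right) + 374} = \sqrt{\left(\left(\frac{33857}{1025} - 341\right) - 435\right) + 374} = \sqrt{\left(- \frac{315668}{1025} - 435\right) + 374} = \sqrt{- \frac{761543}{1025} + 374} = \sqrt{- \frac{378193}{1025}} = \frac{i \sqrt{15505913}}{205}$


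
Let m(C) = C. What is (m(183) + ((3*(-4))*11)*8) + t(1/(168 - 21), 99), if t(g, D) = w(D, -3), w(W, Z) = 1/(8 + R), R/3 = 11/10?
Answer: -98639/113 ≈ -872.91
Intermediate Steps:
R = 33/10 (R = 3*(11/10) = 33/10 ≈ 3.3000)
w(W, Z) = 10/113 (w(W, Z) = 1/(8 + 33/10) = 1/(113/10) = 10/113)
t(g, D) = 10/113
(m(183) + ((3*(-4))*11)*8) + t(1/(168 - 21), 99) = (183 + ((3*(-4))*11)*8) + 10/113 = (183 - 12*11*8) + 10/113 = (183 - 132*8) + 10/113 = (183 - 1056) + 10/113 = -873 + 10/113 = -98639/113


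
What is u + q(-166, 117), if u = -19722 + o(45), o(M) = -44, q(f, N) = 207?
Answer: -19559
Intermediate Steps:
u = -19766 (u = -19722 - 44 = -19766)
u + q(-166, 117) = -19766 + 207 = -19559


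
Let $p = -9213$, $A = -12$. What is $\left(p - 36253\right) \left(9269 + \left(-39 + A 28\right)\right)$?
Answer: $-404374604$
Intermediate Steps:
$\left(p - 36253\right) \left(9269 + \left(-39 + A 28\right)\right) = \left(-9213 - 36253\right) \left(9269 - 375\right) = - 45466 \left(9269 - 375\right) = \left(-45466\right) 8894 = -404374604$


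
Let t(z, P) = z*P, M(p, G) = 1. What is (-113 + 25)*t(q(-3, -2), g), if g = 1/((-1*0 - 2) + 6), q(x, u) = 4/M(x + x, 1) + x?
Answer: -22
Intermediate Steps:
q(x, u) = 4 + x (q(x, u) = 4/1 + x = 4*1 + x = 4 + x)
g = ¼ (g = 1/((0 - 2) + 6) = 1/(-2 + 6) = 1/4 = ¼ ≈ 0.25000)
t(z, P) = P*z
(-113 + 25)*t(q(-3, -2), g) = (-113 + 25)*((4 - 3)/4) = -22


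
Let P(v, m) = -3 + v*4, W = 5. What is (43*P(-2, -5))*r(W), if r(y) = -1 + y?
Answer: -1892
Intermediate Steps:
P(v, m) = -3 + 4*v
(43*P(-2, -5))*r(W) = (43*(-3 + 4*(-2)))*(-1 + 5) = (43*(-3 - 8))*4 = (43*(-11))*4 = -473*4 = -1892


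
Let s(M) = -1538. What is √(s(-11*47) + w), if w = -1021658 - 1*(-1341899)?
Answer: √318703 ≈ 564.54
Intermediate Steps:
w = 320241 (w = -1021658 + 1341899 = 320241)
√(s(-11*47) + w) = √(-1538 + 320241) = √318703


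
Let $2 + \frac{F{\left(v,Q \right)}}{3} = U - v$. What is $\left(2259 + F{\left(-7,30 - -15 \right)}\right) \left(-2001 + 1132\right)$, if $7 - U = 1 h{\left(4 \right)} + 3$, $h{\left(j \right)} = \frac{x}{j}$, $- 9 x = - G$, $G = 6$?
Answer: $- \frac{3972199}{2} \approx -1.9861 \cdot 10^{6}$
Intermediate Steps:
$x = \frac{2}{3}$ ($x = - \frac{\left(-1\right) 6}{9} = \left(- \frac{1}{9}\right) \left(-6\right) = \frac{2}{3} \approx 0.66667$)
$h{\left(j \right)} = \frac{2}{3 j}$
$U = \frac{23}{6}$ ($U = 7 - \left(1 \frac{2}{3 \cdot 4} + 3\right) = 7 - \left(1 \cdot \frac{2}{3} \cdot \frac{1}{4} + 3\right) = 7 - \left(1 \cdot \frac{1}{6} + 3\right) = 7 - \left(\frac{1}{6} + 3\right) = 7 - \frac{19}{6} = \frac{23}{6} \approx 3.8333$)
$F{\left(v,Q \right)} = \frac{11}{2} - 3 v$ ($F{\left(v,Q \right)} = -6 + 3 \left(\frac{23}{6} - v\right) = -6 - \left(- \frac{23}{2} + 3 v\right) = \frac{11}{2} - 3 v$)
$\left(2259 + F{\left(-7,30 - -15 \right)}\right) \left(-2001 + 1132\right) = \left(2259 + \left(\frac{11}{2} - -21\right)\right) \left(-2001 + 1132\right) = \left(2259 + \left(\frac{11}{2} + 21\right)\right) \left(-869\right) = \left(2259 + \frac{53}{2}\right) \left(-869\right) = \frac{4571}{2} \left(-869\right) = - \frac{3972199}{2}$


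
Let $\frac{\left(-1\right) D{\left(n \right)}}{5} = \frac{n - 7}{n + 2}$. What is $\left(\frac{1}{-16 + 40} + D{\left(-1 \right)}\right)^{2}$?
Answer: $\frac{923521}{576} \approx 1603.3$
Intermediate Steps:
$D{\left(n \right)} = - \frac{5 \left(-7 + n\right)}{2 + n}$ ($D{\left(n \right)} = - 5 \frac{n - 7}{n + 2} = - 5 \frac{-7 + n}{2 + n} = - \frac{5 \left(-7 + n\right)}{2 + n}$)
$\left(\frac{1}{-16 + 40} + D{\left(-1 \right)}\right)^{2} = \left(\frac{1}{-16 + 40} + \frac{5 \left(7 - -1\right)}{2 - 1}\right)^{2} = \left(\frac{1}{24} + \frac{5 \left(7 + 1\right)}{1}\right)^{2} = \left(\frac{1}{24} + 5 \cdot 1 \cdot 8\right)^{2} = \left(\frac{1}{24} + 40\right)^{2} = \left(\frac{961}{24}\right)^{2} = \frac{923521}{576}$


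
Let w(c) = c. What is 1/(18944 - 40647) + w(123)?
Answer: 2669468/21703 ≈ 123.00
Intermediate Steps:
1/(18944 - 40647) + w(123) = 1/(18944 - 40647) + 123 = 1/(-21703) + 123 = -1/21703 + 123 = 2669468/21703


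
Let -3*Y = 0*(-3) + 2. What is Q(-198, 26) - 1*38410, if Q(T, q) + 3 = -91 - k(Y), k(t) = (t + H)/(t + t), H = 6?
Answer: -38500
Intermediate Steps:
Y = -2/3 (Y = -(0*(-3) + 2)/3 = -(0 + 2)/3 = -1/3*2 = -2/3 ≈ -0.66667)
k(t) = (6 + t)/(2*t) (k(t) = (t + 6)/(t + t) = (6 + t)/((2*t)) = (6 + t)*(1/(2*t)) = (6 + t)/(2*t))
Q(T, q) = -90 (Q(T, q) = -3 + (-91 - (6 - 2/3)/(2*(-2/3))) = -3 + (-91 - (-3)*16/(2*2*3)) = -3 + (-91 - 1*(-4)) = -3 + (-91 + 4) = -3 - 87 = -90)
Q(-198, 26) - 1*38410 = -90 - 1*38410 = -90 - 38410 = -38500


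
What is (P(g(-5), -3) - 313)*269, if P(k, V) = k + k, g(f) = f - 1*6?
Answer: -90115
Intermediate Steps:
g(f) = -6 + f (g(f) = f - 6 = -6 + f)
P(k, V) = 2*k
(P(g(-5), -3) - 313)*269 = (2*(-6 - 5) - 313)*269 = (2*(-11) - 313)*269 = (-22 - 313)*269 = -335*269 = -90115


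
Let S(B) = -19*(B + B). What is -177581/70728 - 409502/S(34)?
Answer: 7183455701/22845144 ≈ 314.44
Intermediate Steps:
S(B) = -38*B
-177581/70728 - 409502/S(34) = -177581/70728 - 409502/((-38*34)) = -177581*1/70728 - 409502/(-1292) = -177581/70728 - 409502*(-1/1292) = -177581/70728 + 204751/646 = 7183455701/22845144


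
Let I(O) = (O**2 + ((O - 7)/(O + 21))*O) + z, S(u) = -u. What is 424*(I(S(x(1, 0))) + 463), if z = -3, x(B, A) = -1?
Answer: 2148832/11 ≈ 1.9535e+5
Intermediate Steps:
I(O) = -3 + O**2 + O*(-7 + O)/(21 + O) (I(O) = (O**2 + ((O - 7)/(O + 21))*O) - 3 = (O**2 + ((-7 + O)/(21 + O))*O) - 3 = (O**2 + O*(-7 + O)/(21 + O)) - 3 = -3 + O**2 + O*(-7 + O)/(21 + O))
424*(I(S(x(1, 0))) + 463) = 424*((-63 + (-1*(-1))**3 - (-10)*(-1) + 22*(-1*(-1))**2)/(21 - 1*(-1)) + 463) = 424*((-63 + 1**3 - 10*1 + 22*1**2)/(21 + 1) + 463) = 424*((-63 + 1 - 10 + 22*1)/22 + 463) = 424*((-63 + 1 - 10 + 22)/22 + 463) = 424*((1/22)*(-50) + 463) = 424*(-25/11 + 463) = 424*(5068/11) = 2148832/11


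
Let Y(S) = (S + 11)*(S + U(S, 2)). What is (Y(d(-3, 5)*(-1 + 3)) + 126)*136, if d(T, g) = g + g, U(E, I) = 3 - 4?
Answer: 97240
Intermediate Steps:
U(E, I) = -1
d(T, g) = 2*g
Y(S) = (-1 + S)*(11 + S) (Y(S) = (S + 11)*(S - 1) = (11 + S)*(-1 + S) = (-1 + S)*(11 + S))
(Y(d(-3, 5)*(-1 + 3)) + 126)*136 = ((-11 + ((2*5)*(-1 + 3))**2 + 10*((2*5)*(-1 + 3))) + 126)*136 = ((-11 + (10*2)**2 + 10*(10*2)) + 126)*136 = ((-11 + 20**2 + 10*20) + 126)*136 = ((-11 + 400 + 200) + 126)*136 = (589 + 126)*136 = 715*136 = 97240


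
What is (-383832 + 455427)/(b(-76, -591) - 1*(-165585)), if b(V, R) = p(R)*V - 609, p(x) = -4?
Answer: 14319/33056 ≈ 0.43317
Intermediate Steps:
b(V, R) = -609 - 4*V (b(V, R) = -4*V - 609 = -609 - 4*V)
(-383832 + 455427)/(b(-76, -591) - 1*(-165585)) = (-383832 + 455427)/((-609 - 4*(-76)) - 1*(-165585)) = 71595/((-609 + 304) + 165585) = 71595/(-305 + 165585) = 71595/165280 = 71595*(1/165280) = 14319/33056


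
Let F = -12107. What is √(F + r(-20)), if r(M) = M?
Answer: I*√12127 ≈ 110.12*I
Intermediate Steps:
√(F + r(-20)) = √(-12107 - 20) = √(-12127) = I*√12127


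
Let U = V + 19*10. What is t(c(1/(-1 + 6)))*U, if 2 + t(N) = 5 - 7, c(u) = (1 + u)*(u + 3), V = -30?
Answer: -640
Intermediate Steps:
c(u) = (1 + u)*(3 + u)
U = 160 (U = -30 + 19*10 = -30 + 190 = 160)
t(N) = -4 (t(N) = -2 + (5 - 7) = -2 - 2 = -4)
t(c(1/(-1 + 6)))*U = -4*160 = -640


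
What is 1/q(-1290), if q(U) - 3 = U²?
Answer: 1/1664103 ≈ 6.0092e-7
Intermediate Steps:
q(U) = 3 + U²
1/q(-1290) = 1/(3 + (-1290)²) = 1/(3 + 1664100) = 1/1664103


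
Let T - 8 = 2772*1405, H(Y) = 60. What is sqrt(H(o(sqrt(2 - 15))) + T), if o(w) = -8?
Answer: 2*sqrt(973682) ≈ 1973.5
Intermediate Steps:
T = 3894668 (T = 8 + 2772*1405 = 8 + 3894660 = 3894668)
sqrt(H(o(sqrt(2 - 15))) + T) = sqrt(60 + 3894668) = sqrt(3894728) = 2*sqrt(973682)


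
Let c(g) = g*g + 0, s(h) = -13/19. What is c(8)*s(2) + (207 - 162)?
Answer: 23/19 ≈ 1.2105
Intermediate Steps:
s(h) = -13/19 (s(h) = -13*1/19 = -13/19)
c(g) = g**2 (c(g) = g**2 + 0 = g**2)
c(8)*s(2) + (207 - 162) = 8**2*(-13/19) + (207 - 162) = 64*(-13/19) + 45 = -832/19 + 45 = 23/19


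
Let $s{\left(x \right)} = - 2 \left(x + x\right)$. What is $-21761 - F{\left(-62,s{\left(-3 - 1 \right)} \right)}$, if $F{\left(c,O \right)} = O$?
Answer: $-21777$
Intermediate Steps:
$s{\left(x \right)} = - 4 x$ ($s{\left(x \right)} = - 2 \cdot 2 x = - 4 x$)
$-21761 - F{\left(-62,s{\left(-3 - 1 \right)} \right)} = -21761 - - 4 \left(-3 - 1\right) = -21761 - \left(-4\right) \left(-4\right) = -21761 - 16 = -21777$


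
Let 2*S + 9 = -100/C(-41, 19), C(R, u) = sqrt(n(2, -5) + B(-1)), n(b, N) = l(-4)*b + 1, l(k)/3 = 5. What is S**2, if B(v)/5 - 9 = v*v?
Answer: 32761/324 ≈ 101.11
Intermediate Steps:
B(v) = 45 + 5*v**2 (B(v) = 45 + 5*(v*v) = 45 + 5*v**2)
l(k) = 15 (l(k) = 3*5 = 15)
n(b, N) = 1 + 15*b (n(b, N) = 15*b + 1 = 1 + 15*b)
C(R, u) = 9 (C(R, u) = sqrt((1 + 15*2) + (45 + 5*(-1)**2)) = sqrt((1 + 30) + (45 + 5*1)) = sqrt(31 + (45 + 5)) = sqrt(31 + 50) = sqrt(81) = 9)
S = -181/18 (S = -9/2 + (-100/9)/2 = -9/2 + (-100*1/9)/2 = -9/2 + (1/2)*(-100/9) = -9/2 - 50/9 = -181/18 ≈ -10.056)
S**2 = (-181/18)**2 = 32761/324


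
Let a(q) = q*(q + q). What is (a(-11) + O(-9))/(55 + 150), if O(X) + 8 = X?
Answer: 45/41 ≈ 1.0976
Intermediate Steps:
a(q) = 2*q**2 (a(q) = q*(2*q) = 2*q**2)
O(X) = -8 + X
(a(-11) + O(-9))/(55 + 150) = (2*(-11)**2 + (-8 - 9))/(55 + 150) = (2*121 - 17)/205 = (242 - 17)*(1/205) = 225*(1/205) = 45/41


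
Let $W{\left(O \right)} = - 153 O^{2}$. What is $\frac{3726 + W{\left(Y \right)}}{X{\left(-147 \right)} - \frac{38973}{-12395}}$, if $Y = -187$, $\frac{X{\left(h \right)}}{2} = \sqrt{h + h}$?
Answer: $- \frac{860916840419295}{60731620043} + \frac{3833292261769950 i \sqrt{6}}{60731620043} \approx -14176.0 + 1.5461 \cdot 10^{5} i$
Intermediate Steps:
$X{\left(h \right)} = 2 \sqrt{2} \sqrt{h}$ ($X{\left(h \right)} = 2 \sqrt{h + h} = 2 \sqrt{2 h} = 2 \sqrt{2} \sqrt{h}$)
$\frac{3726 + W{\left(Y \right)}}{X{\left(-147 \right)} - \frac{38973}{-12395}} = \frac{3726 - 153 \left(-187\right)^{2}}{2 \sqrt{2} \sqrt{-147} - \frac{38973}{-12395}} = \frac{3726 - 5350257}{2 \sqrt{2} \cdot 7 i \sqrt{3} - - \frac{38973}{12395}} = \frac{3726 - 5350257}{14 i \sqrt{6} + \frac{38973}{12395}} = - \frac{5346531}{\frac{38973}{12395} + 14 i \sqrt{6}}$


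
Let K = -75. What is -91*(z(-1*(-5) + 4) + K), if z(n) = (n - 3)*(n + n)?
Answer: -3003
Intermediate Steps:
z(n) = 2*n*(-3 + n) (z(n) = (-3 + n)*(2*n) = 2*n*(-3 + n))
-91*(z(-1*(-5) + 4) + K) = -91*(2*(-1*(-5) + 4)*(-3 + (-1*(-5) + 4)) - 75) = -91*(2*(5 + 4)*(-3 + (5 + 4)) - 75) = -91*(2*9*(-3 + 9) - 75) = -91*(2*9*6 - 75) = -91*(108 - 75) = -91*33 = -3003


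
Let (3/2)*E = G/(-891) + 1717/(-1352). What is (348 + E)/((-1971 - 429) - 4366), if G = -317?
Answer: -627716641/12225810168 ≈ -0.051344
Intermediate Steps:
E = -1101263/1806948 (E = 2*(-317/(-891) + 1717/(-1352))/3 = 2*(-317*(-1/891) + 1717*(-1/1352))/3 = 2*(317/891 - 1717/1352)/3 = (⅔)*(-1101263/1204632) = -1101263/1806948 ≈ -0.60946)
(348 + E)/((-1971 - 429) - 4366) = (348 - 1101263/1806948)/((-1971 - 429) - 4366) = 627716641/(1806948*(-2400 - 4366)) = (627716641/1806948)/(-6766) = (627716641/1806948)*(-1/6766) = -627716641/12225810168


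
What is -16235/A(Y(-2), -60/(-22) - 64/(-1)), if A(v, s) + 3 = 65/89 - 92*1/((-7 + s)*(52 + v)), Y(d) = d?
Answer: 23732728875/3362884 ≈ 7057.3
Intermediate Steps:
A(v, s) = -202/89 - 92/((-7 + s)*(52 + v)) (A(v, s) = -3 + (65/89 - 92*1/((-7 + s)*(52 + v))) = -3 + (65*(1/89) - 92*1/((-7 + s)*(52 + v))) = -3 + (65/89 - 92/((-7 + s)*(52 + v))) = -202/89 - 92/((-7 + s)*(52 + v)))
-16235/A(Y(-2), -60/(-22) - 64/(-1)) = -16235*89*(-364 - 7*(-2) + 52*(-60/(-22) - 64/(-1)) + (-60/(-22) - 64/(-1))*(-2))/(2*(32670 - 5252*(-60/(-22) - 64/(-1)) + 707*(-2) - 101*(-60/(-22) - 64/(-1))*(-2))) = -16235*89*(-364 + 14 + 52*(-60*(-1/22) - 64*(-1)) + (-60*(-1/22) - 64*(-1))*(-2))/(2*(32670 - 5252*(-60*(-1/22) - 64*(-1)) - 1414 - 101*(-60*(-1/22) - 64*(-1))*(-2))) = -16235*89*(-364 + 14 + 52*(30/11 + 64) + (30/11 + 64)*(-2))/(2*(32670 - 5252*(30/11 + 64) - 1414 - 101*(30/11 + 64)*(-2))) = -16235*89*(-364 + 14 + 52*(734/11) + (734/11)*(-2))/(2*(32670 - 5252*734/11 - 1414 - 101*734/11*(-2))) = -16235*89*(-364 + 14 + 38168/11 - 1468/11)/(2*(32670 - 3854968/11 - 1414 + 148268/11)) = -16235/((2/89)*(-3362884/11)/(32850/11)) = -16235/((2/89)*(11/32850)*(-3362884/11)) = -16235/(-3362884/1461825) = -16235*(-1461825/3362884) = 23732728875/3362884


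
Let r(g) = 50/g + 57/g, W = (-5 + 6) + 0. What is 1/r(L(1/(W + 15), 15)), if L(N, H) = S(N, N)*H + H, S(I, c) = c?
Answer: 255/1712 ≈ 0.14895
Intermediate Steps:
W = 1 (W = 1 + 0 = 1)
L(N, H) = H + H*N (L(N, H) = N*H + H = H*N + H = H + H*N)
r(g) = 107/g
1/r(L(1/(W + 15), 15)) = 1/(107/((15*(1 + 1/(1 + 15))))) = 1/(107/((15*(1 + 1/16)))) = 1/(107/((15*(17/16)))) = 1/(107/(255/16)) = 1/(107*(16/255)) = 1/(1712/255) = 255/1712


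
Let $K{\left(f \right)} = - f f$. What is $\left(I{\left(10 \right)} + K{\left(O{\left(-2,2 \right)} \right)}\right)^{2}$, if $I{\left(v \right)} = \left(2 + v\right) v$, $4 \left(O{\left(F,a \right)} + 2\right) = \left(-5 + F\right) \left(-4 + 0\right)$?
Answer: $9025$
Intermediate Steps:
$O{\left(F,a \right)} = 3 - F$ ($O{\left(F,a \right)} = -2 + \frac{\left(-5 + F\right) \left(-4 + 0\right)}{4} = -2 + \frac{\left(-5 + F\right) \left(-4\right)}{4} = -2 + \frac{20 - 4 F}{4} = -2 - \left(-5 + F\right) = 3 - F$)
$K{\left(f \right)} = - f^{2}$
$I{\left(v \right)} = v \left(2 + v\right)$
$\left(I{\left(10 \right)} + K{\left(O{\left(-2,2 \right)} \right)}\right)^{2} = \left(10 \left(2 + 10\right) - \left(3 - -2\right)^{2}\right)^{2} = \left(10 \cdot 12 - \left(3 + 2\right)^{2}\right)^{2} = \left(120 - 5^{2}\right)^{2} = \left(120 - 25\right)^{2} = 95^{2} = 9025$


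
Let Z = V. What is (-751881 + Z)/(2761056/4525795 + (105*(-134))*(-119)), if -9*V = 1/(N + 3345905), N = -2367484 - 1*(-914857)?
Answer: -57983027343618669085/129119844158840743812 ≈ -0.44906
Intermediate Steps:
N = -1452627 (N = -2367484 + 914857 = -1452627)
V = -1/17039502 (V = -1/(9*(-1452627 + 3345905)) = -⅑/1893278 = -⅑*1/1893278 = -1/17039502 ≈ -5.8687e-8)
Z = -1/17039502 ≈ -5.8687e-8
(-751881 + Z)/(2761056/4525795 + (105*(-134))*(-119)) = (-751881 - 1/17039502)/(2761056/4525795 + (105*(-134))*(-119)) = -12811677803263/(17039502*(2761056*(1/4525795) - 14070*(-119))) = -12811677803263/(17039502*(2761056/4525795 + 1674330)) = -12811677803263/(17039502*7577677103406/4525795) = -12811677803263/17039502*4525795/7577677103406 = -57983027343618669085/129119844158840743812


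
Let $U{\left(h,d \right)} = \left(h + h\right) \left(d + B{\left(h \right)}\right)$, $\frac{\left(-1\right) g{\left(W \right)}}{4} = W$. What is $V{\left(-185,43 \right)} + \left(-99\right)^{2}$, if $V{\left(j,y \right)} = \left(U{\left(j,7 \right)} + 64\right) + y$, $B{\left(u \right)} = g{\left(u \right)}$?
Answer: $-266482$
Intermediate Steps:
$g{\left(W \right)} = - 4 W$
$B{\left(u \right)} = - 4 u$
$U{\left(h,d \right)} = 2 h \left(d - 4 h\right)$ ($U{\left(h,d \right)} = \left(h + h\right) \left(d - 4 h\right) = 2 h \left(d - 4 h\right)$)
$V{\left(j,y \right)} = 64 + y + 2 j \left(7 - 4 j\right)$ ($V{\left(j,y \right)} = \left(2 j \left(7 - 4 j\right) + 64\right) + y = \left(64 + 2 j \left(7 - 4 j\right)\right) + y = 64 + y + 2 j \left(7 - 4 j\right)$)
$V{\left(-185,43 \right)} + \left(-99\right)^{2} = \left(64 + 43 - - 370 \left(-7 + 4 \left(-185\right)\right)\right) + \left(-99\right)^{2} = \left(64 + 43 - - 370 \left(-7 - 740\right)\right) + 9801 = \left(64 + 43 - \left(-370\right) \left(-747\right)\right) + 9801 = \left(64 + 43 - 276390\right) + 9801 = -276283 + 9801 = -266482$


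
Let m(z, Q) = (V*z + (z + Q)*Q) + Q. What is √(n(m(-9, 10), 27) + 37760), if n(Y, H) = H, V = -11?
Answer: √37787 ≈ 194.39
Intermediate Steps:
m(z, Q) = Q - 11*z + Q*(Q + z) (m(z, Q) = (-11*z + (z + Q)*Q) + Q = (-11*z + (Q + z)*Q) + Q = (-11*z + Q*(Q + z)) + Q = Q - 11*z + Q*(Q + z))
√(n(m(-9, 10), 27) + 37760) = √(27 + 37760) = √37787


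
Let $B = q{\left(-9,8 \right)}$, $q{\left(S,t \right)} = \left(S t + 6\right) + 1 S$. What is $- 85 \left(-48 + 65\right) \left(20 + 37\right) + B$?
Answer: $-82440$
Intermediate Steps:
$q{\left(S,t \right)} = 6 + S + S t$ ($q{\left(S,t \right)} = \left(6 + S t\right) + S = 6 + S + S t$)
$B = -75$ ($B = 6 - 9 - 72 = -75$)
$- 85 \left(-48 + 65\right) \left(20 + 37\right) + B = - 85 \left(-48 + 65\right) \left(20 + 37\right) - 75 = - 85 \cdot 17 \cdot 57 - 75 = \left(-85\right) 969 - 75 = -82365 - 75 = -82440$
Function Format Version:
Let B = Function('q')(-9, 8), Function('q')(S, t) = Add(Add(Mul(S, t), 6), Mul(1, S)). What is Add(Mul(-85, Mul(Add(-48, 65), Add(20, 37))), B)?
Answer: -82440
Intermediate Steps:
Function('q')(S, t) = Add(6, S, Mul(S, t)) (Function('q')(S, t) = Add(Add(6, Mul(S, t)), S) = Add(6, S, Mul(S, t)))
B = -75 (B = Add(6, -9, Mul(-9, 8)) = Add(6, -9, -72) = -75)
Add(Mul(-85, Mul(Add(-48, 65), Add(20, 37))), B) = Add(Mul(-85, Mul(Add(-48, 65), Add(20, 37))), -75) = Add(Mul(-85, Mul(17, 57)), -75) = Add(Mul(-85, 969), -75) = Add(-82365, -75) = -82440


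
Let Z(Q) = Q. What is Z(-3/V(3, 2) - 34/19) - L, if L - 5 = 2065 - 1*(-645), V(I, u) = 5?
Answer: -258152/95 ≈ -2717.4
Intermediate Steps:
L = 2715 (L = 5 + (2065 - 1*(-645)) = 5 + (2065 + 645) = 5 + 2710 = 2715)
Z(-3/V(3, 2) - 34/19) - L = (-3/5 - 34/19) - 1*2715 = (-3*⅕ - 34*1/19) - 2715 = (-⅗ - 34/19) - 2715 = -227/95 - 2715 = -258152/95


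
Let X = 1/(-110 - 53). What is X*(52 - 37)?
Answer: -15/163 ≈ -0.092025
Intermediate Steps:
X = -1/163 (X = 1/(-163) = -1/163 ≈ -0.0061350)
X*(52 - 37) = -(52 - 37)/163 = -1/163*15 = -15/163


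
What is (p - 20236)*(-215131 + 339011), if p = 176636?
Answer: 19374832000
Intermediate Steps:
(p - 20236)*(-215131 + 339011) = (176636 - 20236)*(-215131 + 339011) = 156400*123880 = 19374832000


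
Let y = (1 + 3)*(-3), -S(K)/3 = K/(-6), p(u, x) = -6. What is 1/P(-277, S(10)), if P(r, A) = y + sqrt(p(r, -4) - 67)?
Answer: -12/217 - I*sqrt(73)/217 ≈ -0.0553 - 0.039373*I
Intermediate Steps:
S(K) = K/2 (S(K) = -3*K/(-6) = -3*K*(-1)/6 = -(-1)*K/2 = K/2)
y = -12 (y = 4*(-3) = -12)
P(r, A) = -12 + I*sqrt(73) (P(r, A) = -12 + sqrt(-6 - 67) = -12 + sqrt(-73) = -12 + I*sqrt(73))
1/P(-277, S(10)) = 1/(-12 + I*sqrt(73))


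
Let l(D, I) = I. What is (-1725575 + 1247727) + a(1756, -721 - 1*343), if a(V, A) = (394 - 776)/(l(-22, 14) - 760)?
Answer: -178237113/373 ≈ -4.7785e+5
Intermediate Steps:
a(V, A) = 191/373 (a(V, A) = (394 - 776)/(14 - 760) = -382/(-746) = -382*(-1/746) = 191/373)
(-1725575 + 1247727) + a(1756, -721 - 1*343) = (-1725575 + 1247727) + 191/373 = -477848 + 191/373 = -178237113/373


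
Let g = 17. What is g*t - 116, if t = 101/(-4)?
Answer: -2181/4 ≈ -545.25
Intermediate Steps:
t = -101/4 (t = 101*(-¼) = -101/4 ≈ -25.250)
g*t - 116 = 17*(-101/4) - 116 = -1717/4 - 116 = -2181/4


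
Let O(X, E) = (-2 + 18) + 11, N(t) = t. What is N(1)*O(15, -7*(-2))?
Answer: 27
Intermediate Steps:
O(X, E) = 27 (O(X, E) = 16 + 11 = 27)
N(1)*O(15, -7*(-2)) = 1*27 = 27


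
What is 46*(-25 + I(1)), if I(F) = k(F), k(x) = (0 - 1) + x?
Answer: -1150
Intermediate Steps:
k(x) = -1 + x
I(F) = -1 + F
46*(-25 + I(1)) = 46*(-25 + (-1 + 1)) = 46*(-25 + 0) = 46*(-25) = -1150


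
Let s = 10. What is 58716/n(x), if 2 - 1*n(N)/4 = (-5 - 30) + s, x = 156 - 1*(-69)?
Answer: 1631/3 ≈ 543.67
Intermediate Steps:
x = 225 (x = 156 + 69 = 225)
n(N) = 108 (n(N) = 8 - 4*((-5 - 30) + 10) = 8 - 4*(-35 + 10) = 8 - 4*(-25) = 8 + 100 = 108)
58716/n(x) = 58716/108 = 58716*(1/108) = 1631/3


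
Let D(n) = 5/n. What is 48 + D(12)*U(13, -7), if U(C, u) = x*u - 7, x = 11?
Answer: 13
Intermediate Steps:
U(C, u) = -7 + 11*u (U(C, u) = 11*u - 7 = -7 + 11*u)
48 + D(12)*U(13, -7) = 48 + (5/12)*(-7 + 11*(-7)) = 48 + (5*(1/12))*(-7 - 77) = 48 + (5/12)*(-84) = 48 - 35 = 13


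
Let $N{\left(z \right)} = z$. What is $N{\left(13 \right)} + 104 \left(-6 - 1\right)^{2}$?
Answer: $5109$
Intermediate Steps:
$N{\left(13 \right)} + 104 \left(-6 - 1\right)^{2} = 13 + 104 \left(-6 - 1\right)^{2} = 13 + 104 \left(-7\right)^{2} = 13 + 104 \cdot 49 = 13 + 5096 = 5109$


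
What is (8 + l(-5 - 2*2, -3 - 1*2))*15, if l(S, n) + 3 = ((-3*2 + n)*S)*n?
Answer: -7350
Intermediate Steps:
l(S, n) = -3 + S*n*(-6 + n) (l(S, n) = -3 + ((-3*2 + n)*S)*n = -3 + ((-6 + n)*S)*n = -3 + (S*(-6 + n))*n = -3 + S*n*(-6 + n))
(8 + l(-5 - 2*2, -3 - 1*2))*15 = (8 + (-3 + (-5 - 2*2)*(-3 - 1*2)² - 6*(-5 - 2*2)*(-3 - 1*2)))*15 = (8 + (-3 + (-5 - 4)*(-3 - 2)² - 6*(-5 - 4)*(-3 - 2)))*15 = (8 + (-3 - 9*(-5)² - 6*(-9)*(-5)))*15 = (8 + (-3 - 9*25 - 270))*15 = (8 + (-3 - 225 - 270))*15 = (8 - 498)*15 = -490*15 = -7350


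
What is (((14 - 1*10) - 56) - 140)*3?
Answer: -576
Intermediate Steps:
(((14 - 1*10) - 56) - 140)*3 = (((14 - 10) - 56) - 140)*3 = ((4 - 56) - 140)*3 = (-52 - 140)*3 = -192*3 = -576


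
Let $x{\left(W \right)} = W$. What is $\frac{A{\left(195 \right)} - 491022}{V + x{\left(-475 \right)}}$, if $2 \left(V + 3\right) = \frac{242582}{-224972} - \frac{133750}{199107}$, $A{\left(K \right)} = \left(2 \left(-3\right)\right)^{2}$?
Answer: $\frac{21992981392963944}{21450487891549} \approx 1025.3$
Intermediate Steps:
$A{\left(K \right)} = 36$ ($A{\left(K \right)} = \left(-6\right)^{2} = 36$)
$V = - \frac{173575389649}{44793500004}$ ($V = -3 + \frac{\frac{242582}{-224972} - \frac{133750}{199107}}{2} = -3 + \frac{242582 \left(- \frac{1}{224972}\right) - \frac{133750}{199107}}{2} = -3 + \frac{- \frac{121291}{112486} - \frac{133750}{199107}}{2} = -3 + \frac{1}{2} \left(- \frac{39194889637}{22396750002}\right) = -3 - \frac{39194889637}{44793500004} = - \frac{173575389649}{44793500004} \approx -3.875$)
$\frac{A{\left(195 \right)} - 491022}{V + x{\left(-475 \right)}} = \frac{36 - 491022}{- \frac{173575389649}{44793500004} - 475} = - \frac{490986}{- \frac{21450487891549}{44793500004}} = \left(-490986\right) \left(- \frac{44793500004}{21450487891549}\right) = \frac{21992981392963944}{21450487891549}$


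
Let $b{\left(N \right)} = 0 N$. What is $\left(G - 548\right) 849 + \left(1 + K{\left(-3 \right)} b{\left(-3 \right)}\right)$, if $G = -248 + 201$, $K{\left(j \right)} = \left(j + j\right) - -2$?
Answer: $-505154$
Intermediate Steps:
$K{\left(j \right)} = 2 + 2 j$ ($K{\left(j \right)} = 2 j + 2 = 2 + 2 j$)
$b{\left(N \right)} = 0$
$G = -47$
$\left(G - 548\right) 849 + \left(1 + K{\left(-3 \right)} b{\left(-3 \right)}\right) = \left(-47 - 548\right) 849 + \left(1 + \left(2 + 2 \left(-3\right)\right) 0\right) = \left(-595\right) 849 + \left(1 + \left(2 - 6\right) 0\right) = -505155 + \left(1 - 0\right) = -505155 + \left(1 + 0\right) = -505155 + 1 = -505154$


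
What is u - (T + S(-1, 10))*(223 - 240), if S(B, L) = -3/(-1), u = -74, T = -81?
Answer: -1400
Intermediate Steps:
S(B, L) = 3 (S(B, L) = -3*(-1) = 3)
u - (T + S(-1, 10))*(223 - 240) = -74 - (-81 + 3)*(223 - 240) = -74 - (-78)*(-17) = -74 - 1*1326 = -74 - 1326 = -1400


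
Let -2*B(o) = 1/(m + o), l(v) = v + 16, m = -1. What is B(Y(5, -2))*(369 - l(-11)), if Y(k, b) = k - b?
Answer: -91/3 ≈ -30.333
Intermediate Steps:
l(v) = 16 + v
B(o) = -1/(2*(-1 + o))
B(Y(5, -2))*(369 - l(-11)) = (-1/(-2 + 2*(5 - 1*(-2))))*(369 - (16 - 11)) = (-1/(-2 + 2*(5 + 2)))*(369 - 1*5) = (-1/(-2 + 2*7))*(369 - 5) = -1/(-2 + 14)*364 = -1/12*364 = -91/3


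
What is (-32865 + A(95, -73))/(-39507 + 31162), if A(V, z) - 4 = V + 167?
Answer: 32599/8345 ≈ 3.9064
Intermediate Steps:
A(V, z) = 171 + V (A(V, z) = 4 + (V + 167) = 4 + (167 + V) = 171 + V)
(-32865 + A(95, -73))/(-39507 + 31162) = (-32865 + (171 + 95))/(-39507 + 31162) = (-32865 + 266)/(-8345) = -32599*(-1/8345) = 32599/8345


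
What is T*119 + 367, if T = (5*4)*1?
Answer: 2747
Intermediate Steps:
T = 20 (T = 20*1 = 20)
T*119 + 367 = 20*119 + 367 = 2380 + 367 = 2747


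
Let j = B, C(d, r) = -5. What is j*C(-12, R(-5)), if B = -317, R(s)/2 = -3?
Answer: 1585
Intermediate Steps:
R(s) = -6 (R(s) = 2*(-3) = -6)
j = -317
j*C(-12, R(-5)) = -317*(-5) = 1585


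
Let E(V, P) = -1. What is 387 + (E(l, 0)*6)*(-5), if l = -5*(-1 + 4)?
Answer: 417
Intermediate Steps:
l = -15 (l = -5*3 = -15)
387 + (E(l, 0)*6)*(-5) = 387 - 1*6*(-5) = 387 - 6*(-5) = 387 + 30 = 417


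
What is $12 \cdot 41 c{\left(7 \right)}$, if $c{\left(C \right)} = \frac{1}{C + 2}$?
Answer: $\frac{164}{3} \approx 54.667$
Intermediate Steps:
$c{\left(C \right)} = \frac{1}{2 + C}$
$12 \cdot 41 c{\left(7 \right)} = \frac{12 \cdot 41}{2 + 7} = \frac{492}{9} = 492 \cdot \frac{1}{9} = \frac{164}{3}$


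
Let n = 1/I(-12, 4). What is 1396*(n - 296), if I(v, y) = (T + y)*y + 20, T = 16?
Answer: -10330051/25 ≈ -4.1320e+5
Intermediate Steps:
I(v, y) = 20 + y*(16 + y) (I(v, y) = (16 + y)*y + 20 = y*(16 + y) + 20 = 20 + y*(16 + y))
n = 1/100 (n = 1/(20 + 4² + 16*4) = 1/(20 + 16 + 64) = 1/100 ≈ 0.010000)
1396*(n - 296) = 1396*(1/100 - 296) = 1396*(-29599/100) = -10330051/25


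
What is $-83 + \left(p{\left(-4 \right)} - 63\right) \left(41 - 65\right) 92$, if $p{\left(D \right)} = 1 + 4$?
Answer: $127981$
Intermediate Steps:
$p{\left(D \right)} = 5$
$-83 + \left(p{\left(-4 \right)} - 63\right) \left(41 - 65\right) 92 = -83 + \left(5 - 63\right) \left(41 - 65\right) 92 = -83 + \left(-58\right) \left(-24\right) 92 = -83 + 1392 \cdot 92 = -83 + 128064 = 127981$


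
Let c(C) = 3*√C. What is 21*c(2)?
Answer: 63*√2 ≈ 89.095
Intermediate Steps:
21*c(2) = 21*(3*√2) = 63*√2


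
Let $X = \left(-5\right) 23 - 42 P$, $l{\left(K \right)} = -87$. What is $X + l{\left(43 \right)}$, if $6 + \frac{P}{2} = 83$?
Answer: $-6670$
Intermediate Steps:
$P = 154$ ($P = -12 + 2 \cdot 83 = -12 + 166 = 154$)
$X = -6583$ ($X = \left(-5\right) 23 - 6468 = -115 - 6468 = -6583$)
$X + l{\left(43 \right)} = -6583 - 87 = -6670$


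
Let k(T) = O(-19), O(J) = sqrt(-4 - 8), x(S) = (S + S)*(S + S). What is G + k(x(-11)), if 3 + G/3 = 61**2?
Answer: 11154 + 2*I*sqrt(3) ≈ 11154.0 + 3.4641*I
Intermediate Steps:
x(S) = 4*S**2 (x(S) = (2*S)*(2*S) = 4*S**2)
O(J) = 2*I*sqrt(3) (O(J) = sqrt(-12) = 2*I*sqrt(3))
k(T) = 2*I*sqrt(3)
G = 11154 (G = -9 + 3*61**2 = -9 + 3*3721 = -9 + 11163 = 11154)
G + k(x(-11)) = 11154 + 2*I*sqrt(3)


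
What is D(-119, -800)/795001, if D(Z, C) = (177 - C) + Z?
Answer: 858/795001 ≈ 0.0010792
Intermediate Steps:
D(Z, C) = 177 + Z - C
D(-119, -800)/795001 = (177 - 119 - 1*(-800))/795001 = (177 - 119 + 800)*(1/795001) = 858*(1/795001) = 858/795001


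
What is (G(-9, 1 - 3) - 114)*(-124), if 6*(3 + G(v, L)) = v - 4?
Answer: 44330/3 ≈ 14777.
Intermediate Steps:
G(v, L) = -11/3 + v/6 (G(v, L) = -3 + (v - 4)/6 = -3 + (-4 + v)/6 = -3 + (-⅔ + v/6) = -11/3 + v/6)
(G(-9, 1 - 3) - 114)*(-124) = ((-11/3 + (⅙)*(-9)) - 114)*(-124) = ((-11/3 - 3/2) - 114)*(-124) = (-31/6 - 114)*(-124) = -715/6*(-124) = 44330/3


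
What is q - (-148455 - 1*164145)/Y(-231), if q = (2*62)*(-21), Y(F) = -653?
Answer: -2013012/653 ≈ -3082.7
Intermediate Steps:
q = -2604 (q = 124*(-21) = -2604)
q - (-148455 - 1*164145)/Y(-231) = -2604 - (-148455 - 1*164145)/(-653) = -2604 - (-148455 - 164145)*(-1)/653 = -2604 - (-312600)*(-1)/653 = -2604 - 1*312600/653 = -2604 - 312600/653 = -2013012/653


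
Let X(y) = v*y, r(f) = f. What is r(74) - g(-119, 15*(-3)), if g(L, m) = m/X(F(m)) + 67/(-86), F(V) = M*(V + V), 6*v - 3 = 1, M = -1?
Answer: 12991/172 ≈ 75.529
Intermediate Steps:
v = ⅔ (v = ½ + (⅙)*1 = ½ + ⅙ = ⅔ ≈ 0.66667)
F(V) = -2*V (F(V) = -(V + V) = -2*V)
X(y) = 2*y/3
g(L, m) = -263/172 (g(L, m) = m/((2*(-2*m)/3)) + 67/(-86) = m/((-4*m/3)) + 67*(-1/86) = m*(-3/(4*m)) - 67/86 = -¾ - 67/86 = -263/172)
r(74) - g(-119, 15*(-3)) = 74 - 1*(-263/172) = 74 + 263/172 = 12991/172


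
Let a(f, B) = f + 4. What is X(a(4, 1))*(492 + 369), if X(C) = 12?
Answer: 10332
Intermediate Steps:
a(f, B) = 4 + f
X(a(4, 1))*(492 + 369) = 12*(492 + 369) = 12*861 = 10332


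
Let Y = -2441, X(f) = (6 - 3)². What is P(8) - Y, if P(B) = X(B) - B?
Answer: 2442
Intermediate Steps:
X(f) = 9 (X(f) = 3² = 9)
P(B) = 9 - B
P(8) - Y = (9 - 1*8) - 1*(-2441) = (9 - 8) + 2441 = 1 + 2441 = 2442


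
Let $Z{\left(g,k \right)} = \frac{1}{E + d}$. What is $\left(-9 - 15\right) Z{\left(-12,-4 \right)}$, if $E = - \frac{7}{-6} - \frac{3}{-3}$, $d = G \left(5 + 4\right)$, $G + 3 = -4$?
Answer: $\frac{144}{365} \approx 0.39452$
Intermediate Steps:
$G = -7$ ($G = -3 - 4 = -7$)
$d = -63$ ($d = - 7 \left(5 + 4\right) = \left(-7\right) 9 = -63$)
$E = \frac{13}{6}$ ($E = \left(-7\right) \left(- \frac{1}{6}\right) - -1 = \frac{7}{6} + 1 = \frac{13}{6} \approx 2.1667$)
$Z{\left(g,k \right)} = - \frac{6}{365}$ ($Z{\left(g,k \right)} = \frac{1}{\frac{13}{6} - 63} = \frac{1}{- \frac{365}{6}} = - \frac{6}{365}$)
$\left(-9 - 15\right) Z{\left(-12,-4 \right)} = \left(-9 - 15\right) \left(- \frac{6}{365}\right) = \left(-24\right) \left(- \frac{6}{365}\right) = \frac{144}{365}$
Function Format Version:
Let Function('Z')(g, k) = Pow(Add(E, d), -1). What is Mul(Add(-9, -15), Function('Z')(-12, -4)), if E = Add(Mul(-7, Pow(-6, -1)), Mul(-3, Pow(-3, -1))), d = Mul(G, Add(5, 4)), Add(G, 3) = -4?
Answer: Rational(144, 365) ≈ 0.39452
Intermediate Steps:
G = -7 (G = Add(-3, -4) = -7)
d = -63 (d = Mul(-7, Add(5, 4)) = Mul(-7, 9) = -63)
E = Rational(13, 6) (E = Add(Mul(-7, Rational(-1, 6)), Mul(-3, Rational(-1, 3))) = Add(Rational(7, 6), 1) = Rational(13, 6) ≈ 2.1667)
Function('Z')(g, k) = Rational(-6, 365) (Function('Z')(g, k) = Pow(Add(Rational(13, 6), -63), -1) = Pow(Rational(-365, 6), -1) = Rational(-6, 365))
Mul(Add(-9, -15), Function('Z')(-12, -4)) = Mul(Add(-9, -15), Rational(-6, 365)) = Mul(-24, Rational(-6, 365)) = Rational(144, 365)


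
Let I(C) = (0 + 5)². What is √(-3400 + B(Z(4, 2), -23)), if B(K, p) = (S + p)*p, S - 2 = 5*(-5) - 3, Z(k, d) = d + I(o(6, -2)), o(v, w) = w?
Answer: I*√2273 ≈ 47.676*I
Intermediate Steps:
I(C) = 25 (I(C) = 5² = 25)
Z(k, d) = 25 + d (Z(k, d) = d + 25 = 25 + d)
S = -26 (S = 2 + (5*(-5) - 3) = 2 + (-25 - 3) = 2 - 28 = -26)
B(K, p) = p*(-26 + p) (B(K, p) = (-26 + p)*p = p*(-26 + p))
√(-3400 + B(Z(4, 2), -23)) = √(-3400 - 23*(-26 - 23)) = √(-3400 - 23*(-49)) = √(-3400 + 1127) = √(-2273) = I*√2273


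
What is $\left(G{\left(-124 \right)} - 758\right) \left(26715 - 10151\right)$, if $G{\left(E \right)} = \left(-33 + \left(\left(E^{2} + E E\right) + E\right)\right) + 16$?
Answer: $494485092$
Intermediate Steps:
$G{\left(E \right)} = -17 + E + 2 E^{2}$ ($G{\left(E \right)} = \left(-33 + \left(\left(E^{2} + E^{2}\right) + E\right)\right) + 16 = \left(-33 + \left(2 E^{2} + E\right)\right) + 16 = \left(-33 + \left(E + 2 E^{2}\right)\right) + 16 = \left(-33 + E + 2 E^{2}\right) + 16 = -17 + E + 2 E^{2}$)
$\left(G{\left(-124 \right)} - 758\right) \left(26715 - 10151\right) = \left(\left(-17 - 124 + 2 \left(-124\right)^{2}\right) - 758\right) \left(26715 - 10151\right) = \left(\left(-17 - 124 + 2 \cdot 15376\right) - 758\right) 16564 = \left(\left(-17 - 124 + 30752\right) - 758\right) 16564 = \left(30611 - 758\right) 16564 = 29853 \cdot 16564 = 494485092$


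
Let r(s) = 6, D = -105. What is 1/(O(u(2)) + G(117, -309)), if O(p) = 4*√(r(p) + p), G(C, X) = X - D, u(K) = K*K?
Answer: -51/10364 - √10/10364 ≈ -0.0052260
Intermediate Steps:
u(K) = K²
G(C, X) = 105 + X (G(C, X) = X - 1*(-105) = X + 105 = 105 + X)
O(p) = 4*√(6 + p)
1/(O(u(2)) + G(117, -309)) = 1/(4*√(6 + 2²) + (105 - 309)) = 1/(4*√(6 + 4) - 204) = 1/(4*√10 - 204) = 1/(-204 + 4*√10)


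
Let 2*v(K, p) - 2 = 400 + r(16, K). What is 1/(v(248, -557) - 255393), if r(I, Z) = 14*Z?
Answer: -1/253456 ≈ -3.9455e-6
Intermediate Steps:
v(K, p) = 201 + 7*K (v(K, p) = 1 + (400 + 14*K)/2 = 1 + (200 + 7*K) = 201 + 7*K)
1/(v(248, -557) - 255393) = 1/((201 + 7*248) - 255393) = 1/((201 + 1736) - 255393) = 1/(1937 - 255393) = 1/(-253456) = -1/253456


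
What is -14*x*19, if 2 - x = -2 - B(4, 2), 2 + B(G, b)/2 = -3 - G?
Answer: 3724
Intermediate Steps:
B(G, b) = -10 - 2*G (B(G, b) = -4 + 2*(-3 - G) = -4 + (-6 - 2*G) = -10 - 2*G)
x = -14 (x = 2 - (-2 - (-10 - 2*4)) = 2 - (-2 - (-10 - 8)) = 2 - (-2 - 1*(-18)) = 2 - (-2 + 18) = 2 - 1*16 = 2 - 16 = -14)
-14*x*19 = -14*(-14)*19 = 196*19 = 3724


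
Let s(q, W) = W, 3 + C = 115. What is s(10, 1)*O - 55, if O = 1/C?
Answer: -6159/112 ≈ -54.991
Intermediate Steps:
C = 112 (C = -3 + 115 = 112)
O = 1/112 ≈ 0.0089286
s(10, 1)*O - 55 = 1*(1/112) - 55 = 1/112 - 55 = -6159/112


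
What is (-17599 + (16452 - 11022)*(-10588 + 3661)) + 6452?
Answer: -37624757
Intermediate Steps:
(-17599 + (16452 - 11022)*(-10588 + 3661)) + 6452 = (-17599 + 5430*(-6927)) + 6452 = (-17599 - 37613610) + 6452 = -37631209 + 6452 = -37624757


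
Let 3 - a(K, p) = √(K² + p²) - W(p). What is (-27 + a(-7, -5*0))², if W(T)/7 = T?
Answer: 961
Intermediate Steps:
W(T) = 7*T
a(K, p) = 3 - √(K² + p²) + 7*p (a(K, p) = 3 - (√(K² + p²) - 7*p) = 3 + (-√(K² + p²) + 7*p) = 3 - √(K² + p²) + 7*p)
(-27 + a(-7, -5*0))² = (-27 + (3 - √((-7)² + (-5*0)²) + 7*(-5*0)))² = (-27 + (3 - √(49 + 0²) + 7*0))² = (-27 + (3 - √(49 + 0) + 0))² = (-27 + (3 - √49 + 0))² = (-27 + (3 - 1*7 + 0))² = (-27 + (3 - 7 + 0))² = (-27 - 4)² = (-31)² = 961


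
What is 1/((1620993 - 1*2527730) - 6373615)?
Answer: -1/7280352 ≈ -1.3736e-7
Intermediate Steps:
1/((1620993 - 1*2527730) - 6373615) = 1/((1620993 - 2527730) - 6373615) = 1/(-906737 - 6373615) = 1/(-7280352) = -1/7280352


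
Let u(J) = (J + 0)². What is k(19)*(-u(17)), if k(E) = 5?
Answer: -1445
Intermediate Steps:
u(J) = J²
k(19)*(-u(17)) = 5*(-1*17²) = 5*(-1*289) = 5*(-289) = -1445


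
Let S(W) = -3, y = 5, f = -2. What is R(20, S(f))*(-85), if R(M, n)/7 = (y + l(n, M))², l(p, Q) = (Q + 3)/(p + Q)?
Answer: -408240/17 ≈ -24014.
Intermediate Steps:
l(p, Q) = (3 + Q)/(Q + p)
R(M, n) = 7*(5 + (3 + M)/(M + n))²
R(20, S(f))*(-85) = (7*(3 + 5*(-3) + 6*20)²/(20 - 3)²)*(-85) = (7*(3 - 15 + 120)²/17²)*(-85) = (7*(1/289)*108²)*(-85) = (7*(1/289)*11664)*(-85) = (81648/289)*(-85) = -408240/17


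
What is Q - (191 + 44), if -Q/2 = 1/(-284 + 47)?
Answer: -55693/237 ≈ -234.99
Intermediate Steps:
Q = 2/237 (Q = -2/(-284 + 47) = -2/(-237) = -2*(-1/237) = 2/237 ≈ 0.0084388)
Q - (191 + 44) = 2/237 - (191 + 44) = 2/237 - 1*235 = 2/237 - 235 = -55693/237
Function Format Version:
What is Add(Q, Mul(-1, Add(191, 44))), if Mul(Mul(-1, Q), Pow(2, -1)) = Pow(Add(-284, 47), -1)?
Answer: Rational(-55693, 237) ≈ -234.99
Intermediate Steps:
Q = Rational(2, 237) (Q = Mul(-2, Pow(Add(-284, 47), -1)) = Mul(-2, Pow(-237, -1)) = Mul(-2, Rational(-1, 237)) = Rational(2, 237) ≈ 0.0084388)
Add(Q, Mul(-1, Add(191, 44))) = Add(Rational(2, 237), Mul(-1, Add(191, 44))) = Add(Rational(2, 237), Mul(-1, 235)) = Add(Rational(2, 237), -235) = Rational(-55693, 237)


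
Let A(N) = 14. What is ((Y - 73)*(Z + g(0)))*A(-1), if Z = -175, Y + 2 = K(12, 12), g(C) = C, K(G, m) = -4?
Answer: 193550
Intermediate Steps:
Y = -6 (Y = -2 - 4 = -6)
((Y - 73)*(Z + g(0)))*A(-1) = ((-6 - 73)*(-175 + 0))*14 = -79*(-175)*14 = 13825*14 = 193550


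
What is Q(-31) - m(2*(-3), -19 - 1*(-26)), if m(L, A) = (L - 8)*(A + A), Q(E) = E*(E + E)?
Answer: 2118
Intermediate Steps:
Q(E) = 2*E**2 (Q(E) = E*(2*E) = 2*E**2)
m(L, A) = 2*A*(-8 + L) (m(L, A) = (-8 + L)*(2*A) = 2*A*(-8 + L))
Q(-31) - m(2*(-3), -19 - 1*(-26)) = 2*(-31)**2 - 2*(-19 - 1*(-26))*(-8 + 2*(-3)) = 2*961 - 2*(-19 + 26)*(-8 - 6) = 1922 - 2*7*(-14) = 1922 - 1*(-196) = 1922 + 196 = 2118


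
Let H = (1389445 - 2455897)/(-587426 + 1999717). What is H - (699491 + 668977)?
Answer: -1932676106640/1412291 ≈ -1.3685e+6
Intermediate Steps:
H = -1066452/1412291 ≈ -0.75512
H - (699491 + 668977) = -1066452/1412291 - (699491 + 668977) = -1066452/1412291 - 1*1368468 = -1066452/1412291 - 1368468 = -1932676106640/1412291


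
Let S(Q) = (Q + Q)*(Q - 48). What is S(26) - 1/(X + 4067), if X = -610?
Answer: -3954809/3457 ≈ -1144.0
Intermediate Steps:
S(Q) = 2*Q*(-48 + Q) (S(Q) = (2*Q)*(-48 + Q) = 2*Q*(-48 + Q))
S(26) - 1/(X + 4067) = 2*26*(-48 + 26) - 1/(-610 + 4067) = 2*26*(-22) - 1/3457 = -1144 - 1*1/3457 = -1144 - 1/3457 = -3954809/3457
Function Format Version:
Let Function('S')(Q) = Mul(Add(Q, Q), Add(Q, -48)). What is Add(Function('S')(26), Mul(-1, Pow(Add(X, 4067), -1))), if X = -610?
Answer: Rational(-3954809, 3457) ≈ -1144.0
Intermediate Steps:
Function('S')(Q) = Mul(2, Q, Add(-48, Q)) (Function('S')(Q) = Mul(Mul(2, Q), Add(-48, Q)) = Mul(2, Q, Add(-48, Q)))
Add(Function('S')(26), Mul(-1, Pow(Add(X, 4067), -1))) = Add(Mul(2, 26, Add(-48, 26)), Mul(-1, Pow(Add(-610, 4067), -1))) = Add(Mul(2, 26, -22), Mul(-1, Pow(3457, -1))) = Add(-1144, Mul(-1, Rational(1, 3457))) = Add(-1144, Rational(-1, 3457)) = Rational(-3954809, 3457)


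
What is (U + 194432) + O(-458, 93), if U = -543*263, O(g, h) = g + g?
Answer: 50707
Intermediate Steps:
O(g, h) = 2*g
U = -142809
(U + 194432) + O(-458, 93) = (-142809 + 194432) + 2*(-458) = 51623 - 916 = 50707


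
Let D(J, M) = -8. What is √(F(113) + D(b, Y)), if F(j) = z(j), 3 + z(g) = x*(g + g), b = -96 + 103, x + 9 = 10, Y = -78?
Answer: √215 ≈ 14.663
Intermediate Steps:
x = 1 (x = -9 + 10 = 1)
b = 7
z(g) = -3 + 2*g (z(g) = -3 + 1*(g + g) = -3 + 1*(2*g) = -3 + 2*g)
F(j) = -3 + 2*j
√(F(113) + D(b, Y)) = √((-3 + 2*113) - 8) = √((-3 + 226) - 8) = √(223 - 8) = √215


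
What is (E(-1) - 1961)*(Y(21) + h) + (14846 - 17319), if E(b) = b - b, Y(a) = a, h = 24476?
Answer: -48041090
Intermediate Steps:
E(b) = 0
(E(-1) - 1961)*(Y(21) + h) + (14846 - 17319) = (0 - 1961)*(21 + 24476) + (14846 - 17319) = -1961*24497 - 2473 = -48038617 - 2473 = -48041090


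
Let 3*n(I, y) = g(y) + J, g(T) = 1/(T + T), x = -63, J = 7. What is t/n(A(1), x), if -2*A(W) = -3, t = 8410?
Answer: 3178980/881 ≈ 3608.4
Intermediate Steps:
A(W) = 3/2 (A(W) = -½*(-3) = 3/2)
g(T) = 1/(2*T)
n(I, y) = 7/3 + 1/(6*y) (n(I, y) = (1/(2*y) + 7)/3 = (7 + 1/(2*y))/3 = 7/3 + 1/(6*y))
t/n(A(1), x) = 8410/(((⅙)*(1 + 14*(-63))/(-63))) = 8410/(((⅙)*(-1/63)*(1 - 882))) = 8410/(((⅙)*(-1/63)*(-881))) = 8410/(881/378) = 8410*(378/881) = 3178980/881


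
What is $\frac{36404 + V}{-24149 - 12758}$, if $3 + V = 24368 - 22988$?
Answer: $- \frac{37781}{36907} \approx -1.0237$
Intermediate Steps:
$V = 1377$ ($V = -3 + \left(24368 - 22988\right) = -3 + 1380 = 1377$)
$\frac{36404 + V}{-24149 - 12758} = \frac{36404 + 1377}{-24149 - 12758} = \frac{37781}{-36907} = 37781 \left(- \frac{1}{36907}\right) = - \frac{37781}{36907}$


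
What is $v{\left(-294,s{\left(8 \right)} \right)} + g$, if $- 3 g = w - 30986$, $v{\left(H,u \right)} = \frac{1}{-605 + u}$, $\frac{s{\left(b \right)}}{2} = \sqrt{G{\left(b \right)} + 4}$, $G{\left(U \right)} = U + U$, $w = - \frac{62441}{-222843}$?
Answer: $\frac{505366360062064}{48928968981} - \frac{4 \sqrt{5}}{365945} \approx 10329.0$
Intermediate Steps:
$w = \frac{62441}{222843}$ ($w = \left(-62441\right) \left(- \frac{1}{222843}\right) = \frac{62441}{222843} \approx 0.2802$)
$G{\left(U \right)} = 2 U$
$s{\left(b \right)} = 2 \sqrt{4 + 2 b}$ ($s{\left(b \right)} = 2 \sqrt{2 b + 4} = 2 \sqrt{4 + 2 b}$)
$g = \frac{6904950757}{668529}$ ($g = - \frac{\frac{62441}{222843} - 30986}{3} = \left(- \frac{1}{3}\right) \left(- \frac{6904950757}{222843}\right) = \frac{6904950757}{668529} \approx 10329.0$)
$v{\left(-294,s{\left(8 \right)} \right)} + g = \frac{1}{-605 + 2 \sqrt{4 + 2 \cdot 8}} + \frac{6904950757}{668529} = \frac{1}{-605 + 2 \sqrt{4 + 16}} + \frac{6904950757}{668529} = \frac{1}{-605 + 2 \sqrt{20}} + \frac{6904950757}{668529} = \frac{1}{-605 + 2 \cdot 2 \sqrt{5}} + \frac{6904950757}{668529} = \frac{1}{-605 + 4 \sqrt{5}} + \frac{6904950757}{668529} = \frac{6904950757}{668529} + \frac{1}{-605 + 4 \sqrt{5}}$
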